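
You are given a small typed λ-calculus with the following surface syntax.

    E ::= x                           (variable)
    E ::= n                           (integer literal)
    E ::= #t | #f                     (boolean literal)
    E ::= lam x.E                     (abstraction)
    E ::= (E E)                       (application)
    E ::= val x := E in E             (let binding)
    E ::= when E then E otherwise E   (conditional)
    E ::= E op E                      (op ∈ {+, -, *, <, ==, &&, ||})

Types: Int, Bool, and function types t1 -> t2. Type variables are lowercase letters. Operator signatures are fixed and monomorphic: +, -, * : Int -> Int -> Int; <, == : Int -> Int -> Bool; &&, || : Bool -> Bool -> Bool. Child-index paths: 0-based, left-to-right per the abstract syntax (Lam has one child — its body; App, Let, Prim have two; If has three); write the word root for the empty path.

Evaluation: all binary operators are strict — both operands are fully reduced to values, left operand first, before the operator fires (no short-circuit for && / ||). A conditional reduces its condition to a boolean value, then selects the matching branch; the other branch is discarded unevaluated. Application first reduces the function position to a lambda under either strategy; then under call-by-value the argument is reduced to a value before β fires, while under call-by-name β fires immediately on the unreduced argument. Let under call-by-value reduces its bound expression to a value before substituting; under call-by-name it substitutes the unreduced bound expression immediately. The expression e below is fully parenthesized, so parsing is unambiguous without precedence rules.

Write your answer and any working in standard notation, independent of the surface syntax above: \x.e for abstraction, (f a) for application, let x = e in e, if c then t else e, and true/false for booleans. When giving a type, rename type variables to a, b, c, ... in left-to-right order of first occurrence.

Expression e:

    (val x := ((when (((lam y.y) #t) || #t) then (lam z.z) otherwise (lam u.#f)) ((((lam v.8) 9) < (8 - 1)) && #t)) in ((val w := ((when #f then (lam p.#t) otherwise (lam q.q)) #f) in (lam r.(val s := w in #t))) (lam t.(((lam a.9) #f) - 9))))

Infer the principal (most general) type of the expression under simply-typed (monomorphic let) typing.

Trace:
y : a
\y._ : a -> a
  unify a -> a ~ Bool -> b
  unify a ~ Bool
  unify Bool ~ b
_ _ : Bool
  unify Bool ~ Bool
  unify Bool ~ Bool
  unify Bool ~ Bool
z : c
\z._ : c -> c
\u._ : d -> Bool
  unify c -> c ~ d -> Bool
  unify c ~ d
  unify d ~ Bool
\v._ : e -> Int
  unify e -> Int ~ Int -> f
  unify e ~ Int
  unify Int ~ f
_ _ : Int
  unify Int ~ Int
  unify Int ~ Int
  unify Int ~ Int
  unify Int ~ Int
  unify Bool ~ Bool
  unify Bool ~ Bool
  unify Bool -> Bool ~ Bool -> g
  unify Bool ~ Bool
  unify Bool ~ g
_ _ : Bool
let x : Bool
  unify Bool ~ Bool
\p._ : h -> Bool
q : i
\q._ : i -> i
  unify h -> Bool ~ i -> i
  unify h ~ i
  unify Bool ~ i
  unify Bool -> Bool ~ Bool -> j
  unify Bool ~ Bool
  unify Bool ~ j
_ _ : Bool
let w : Bool
w : Bool
let s : Bool
\r._ : k -> Bool
\a._ : m -> Int
  unify m -> Int ~ Bool -> n
  unify m ~ Bool
  unify Int ~ n
_ _ : Int
  unify Int ~ Int
  unify Int ~ Int
\t._ : l -> Int
  unify k -> Bool ~ (l -> Int) -> o
  unify k ~ l -> Int
  unify Bool ~ o
_ _ : Bool

Answer: Bool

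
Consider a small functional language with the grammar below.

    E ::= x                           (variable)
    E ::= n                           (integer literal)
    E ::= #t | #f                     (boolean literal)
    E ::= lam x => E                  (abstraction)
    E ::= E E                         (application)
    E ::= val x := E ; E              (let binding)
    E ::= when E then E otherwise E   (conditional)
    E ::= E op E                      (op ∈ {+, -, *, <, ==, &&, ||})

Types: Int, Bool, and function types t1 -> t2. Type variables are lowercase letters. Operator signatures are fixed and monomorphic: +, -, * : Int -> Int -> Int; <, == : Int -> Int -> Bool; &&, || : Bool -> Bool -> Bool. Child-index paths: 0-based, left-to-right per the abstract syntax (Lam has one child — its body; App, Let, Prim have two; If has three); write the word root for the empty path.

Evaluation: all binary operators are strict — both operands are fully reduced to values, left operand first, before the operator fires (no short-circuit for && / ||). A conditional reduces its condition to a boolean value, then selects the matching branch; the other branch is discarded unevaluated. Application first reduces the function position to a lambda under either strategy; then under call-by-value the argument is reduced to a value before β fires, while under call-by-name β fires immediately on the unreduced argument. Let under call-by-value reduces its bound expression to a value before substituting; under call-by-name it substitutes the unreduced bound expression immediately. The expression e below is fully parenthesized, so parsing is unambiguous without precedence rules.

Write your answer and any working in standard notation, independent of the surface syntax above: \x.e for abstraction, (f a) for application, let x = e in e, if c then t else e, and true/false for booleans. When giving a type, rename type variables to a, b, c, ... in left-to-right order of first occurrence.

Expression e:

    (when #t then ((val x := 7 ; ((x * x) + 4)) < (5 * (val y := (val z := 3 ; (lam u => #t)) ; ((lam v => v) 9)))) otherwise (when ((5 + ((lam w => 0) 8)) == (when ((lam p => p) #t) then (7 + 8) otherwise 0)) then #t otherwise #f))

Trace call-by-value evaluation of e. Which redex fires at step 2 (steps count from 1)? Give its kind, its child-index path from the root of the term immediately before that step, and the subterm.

Working:
step 0: (if true then ((let x = 7 in ((x * x) + 4)) < (5 * (let y = (let z = 3 in (\u.true)) in ((\v.v) 9)))) else (if ((5 + ((\w.0) 8)) == (if ((\p.p) true) then (7 + 8) else 0)) then true else false))
step 1: [if@root] ((let x = 7 in ((x * x) + 4)) < (5 * (let y = (let z = 3 in (\u.true)) in ((\v.v) 9))))
step 2: [let@0] (((7 * 7) + 4) < (5 * (let y = (let z = 3 in (\u.true)) in ((\v.v) 9))))

Answer: let at 0 : (let x = 7 in ((x * x) + 4))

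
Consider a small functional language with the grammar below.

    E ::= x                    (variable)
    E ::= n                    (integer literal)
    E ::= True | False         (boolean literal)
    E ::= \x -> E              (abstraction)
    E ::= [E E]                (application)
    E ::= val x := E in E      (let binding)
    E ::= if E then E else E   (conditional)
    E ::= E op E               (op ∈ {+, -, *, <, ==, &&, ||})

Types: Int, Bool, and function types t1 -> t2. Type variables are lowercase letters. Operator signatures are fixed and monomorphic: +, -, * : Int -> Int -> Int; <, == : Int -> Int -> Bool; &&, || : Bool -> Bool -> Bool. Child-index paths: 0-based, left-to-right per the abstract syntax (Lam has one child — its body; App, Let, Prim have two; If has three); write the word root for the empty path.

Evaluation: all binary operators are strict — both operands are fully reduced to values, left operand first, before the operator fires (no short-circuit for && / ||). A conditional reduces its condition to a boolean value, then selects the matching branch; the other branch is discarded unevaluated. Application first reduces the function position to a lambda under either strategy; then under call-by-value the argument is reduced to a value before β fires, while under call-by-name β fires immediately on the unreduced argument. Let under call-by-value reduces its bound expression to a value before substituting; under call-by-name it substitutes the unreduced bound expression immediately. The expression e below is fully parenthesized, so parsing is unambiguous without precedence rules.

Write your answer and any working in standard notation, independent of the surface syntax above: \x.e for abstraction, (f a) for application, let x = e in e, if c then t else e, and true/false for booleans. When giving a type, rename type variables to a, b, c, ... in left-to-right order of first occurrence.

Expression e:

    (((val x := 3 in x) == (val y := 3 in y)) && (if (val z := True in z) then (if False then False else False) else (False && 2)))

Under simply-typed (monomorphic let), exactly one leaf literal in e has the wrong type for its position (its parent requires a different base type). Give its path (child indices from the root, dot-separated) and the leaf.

Trace:
let x : Int
x : Int
  unify Int ~ Int
let y : Int
y : Int
  unify Int ~ Int
  unify Bool ~ Bool
let z : Bool
z : Bool
  unify Bool ~ Bool
  unify Bool ~ Bool
  unify Bool ~ Bool
  unify Bool ~ Bool
  unify Int ~ Bool
  FAIL: mismatch Int ~ Bool

Answer: 1.2.1 : 2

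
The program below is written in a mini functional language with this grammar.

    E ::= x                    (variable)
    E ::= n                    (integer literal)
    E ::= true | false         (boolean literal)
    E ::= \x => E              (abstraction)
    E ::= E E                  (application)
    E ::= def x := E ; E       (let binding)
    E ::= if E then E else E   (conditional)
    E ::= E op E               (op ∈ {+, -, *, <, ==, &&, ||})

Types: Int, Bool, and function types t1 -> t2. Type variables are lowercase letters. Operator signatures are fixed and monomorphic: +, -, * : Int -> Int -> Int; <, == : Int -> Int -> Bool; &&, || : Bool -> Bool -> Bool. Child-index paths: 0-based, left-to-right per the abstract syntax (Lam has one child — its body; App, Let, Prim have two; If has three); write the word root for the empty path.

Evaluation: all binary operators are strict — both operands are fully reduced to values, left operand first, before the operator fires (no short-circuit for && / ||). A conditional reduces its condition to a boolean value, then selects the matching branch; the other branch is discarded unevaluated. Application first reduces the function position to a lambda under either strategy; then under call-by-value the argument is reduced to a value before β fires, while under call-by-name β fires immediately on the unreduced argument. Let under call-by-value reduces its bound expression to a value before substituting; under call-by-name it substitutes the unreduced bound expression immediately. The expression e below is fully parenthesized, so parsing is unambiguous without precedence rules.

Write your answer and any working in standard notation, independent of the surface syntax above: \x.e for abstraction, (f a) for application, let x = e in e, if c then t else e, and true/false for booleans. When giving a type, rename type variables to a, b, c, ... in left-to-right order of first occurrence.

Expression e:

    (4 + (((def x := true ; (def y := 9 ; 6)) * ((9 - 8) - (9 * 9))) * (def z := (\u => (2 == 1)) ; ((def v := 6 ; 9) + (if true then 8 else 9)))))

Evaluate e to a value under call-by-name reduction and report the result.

Answer: -8156

Trace:
step 0: (4 + (((let x = true in (let y = 9 in 6)) * ((9 - 8) - (9 * 9))) * (let z = (\u.(2 == 1)) in ((let v = 6 in 9) + (if true then 8 else 9)))))
step 1: [let@1.0.0] (4 + (((let y = 9 in 6) * ((9 - 8) - (9 * 9))) * (let z = (\u.(2 == 1)) in ((let v = 6 in 9) + (if true then 8 else 9)))))
step 2: [let@1.0.0] (4 + ((6 * ((9 - 8) - (9 * 9))) * (let z = (\u.(2 == 1)) in ((let v = 6 in 9) + (if true then 8 else 9)))))
step 3: [delta@1.0.1.0] (4 + ((6 * (1 - (9 * 9))) * (let z = (\u.(2 == 1)) in ((let v = 6 in 9) + (if true then 8 else 9)))))
step 4: [delta@1.0.1.1] (4 + ((6 * (1 - 81)) * (let z = (\u.(2 == 1)) in ((let v = 6 in 9) + (if true then 8 else 9)))))
step 5: [delta@1.0.1] (4 + ((6 * -80) * (let z = (\u.(2 == 1)) in ((let v = 6 in 9) + (if true then 8 else 9)))))
step 6: [delta@1.0] (4 + (-480 * (let z = (\u.(2 == 1)) in ((let v = 6 in 9) + (if true then 8 else 9)))))
step 7: [let@1.1] (4 + (-480 * ((let v = 6 in 9) + (if true then 8 else 9))))
step 8: [let@1.1.0] (4 + (-480 * (9 + (if true then 8 else 9))))
step 9: [if@1.1.1] (4 + (-480 * (9 + 8)))
step 10: [delta@1.1] (4 + (-480 * 17))
step 11: [delta@1] (4 + -8160)
step 12: [delta@root] -8156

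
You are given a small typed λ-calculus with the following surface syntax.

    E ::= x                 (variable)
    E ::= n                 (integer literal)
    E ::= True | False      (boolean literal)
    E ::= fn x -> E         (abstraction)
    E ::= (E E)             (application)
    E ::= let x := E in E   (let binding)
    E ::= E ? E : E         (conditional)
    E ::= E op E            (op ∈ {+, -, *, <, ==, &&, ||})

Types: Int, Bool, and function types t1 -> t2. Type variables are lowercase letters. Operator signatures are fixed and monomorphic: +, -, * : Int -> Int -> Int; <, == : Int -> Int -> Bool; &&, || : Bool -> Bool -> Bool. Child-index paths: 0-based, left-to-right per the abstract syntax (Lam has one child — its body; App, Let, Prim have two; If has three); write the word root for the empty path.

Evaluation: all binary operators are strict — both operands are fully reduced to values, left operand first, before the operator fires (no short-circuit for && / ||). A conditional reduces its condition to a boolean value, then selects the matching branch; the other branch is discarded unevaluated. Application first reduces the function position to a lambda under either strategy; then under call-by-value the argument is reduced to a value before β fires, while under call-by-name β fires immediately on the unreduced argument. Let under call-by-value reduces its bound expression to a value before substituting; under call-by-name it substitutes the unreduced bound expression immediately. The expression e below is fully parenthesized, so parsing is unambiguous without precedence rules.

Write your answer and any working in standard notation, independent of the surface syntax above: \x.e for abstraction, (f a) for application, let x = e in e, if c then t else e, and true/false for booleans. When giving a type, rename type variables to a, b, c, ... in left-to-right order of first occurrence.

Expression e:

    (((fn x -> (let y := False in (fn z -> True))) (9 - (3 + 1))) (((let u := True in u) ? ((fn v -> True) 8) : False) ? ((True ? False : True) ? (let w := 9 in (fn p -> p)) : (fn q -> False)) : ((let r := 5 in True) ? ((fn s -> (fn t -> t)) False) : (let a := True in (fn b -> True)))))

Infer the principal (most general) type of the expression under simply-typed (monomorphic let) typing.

Trace:
let y : Bool
\z._ : b -> Bool
\x._ : a -> b -> Bool
  unify Int ~ Int
  unify Int ~ Int
  unify Int ~ Int
  unify Int ~ Int
  unify a -> b -> Bool ~ Int -> c
  unify a ~ Int
  unify b -> Bool ~ c
_ _ : b -> Bool
let u : Bool
u : Bool
  unify Bool ~ Bool
\v._ : d -> Bool
  unify d -> Bool ~ Int -> e
  unify d ~ Int
  unify Bool ~ e
_ _ : Bool
  unify Bool ~ Bool
  unify Bool ~ Bool
  unify Bool ~ Bool
  unify Bool ~ Bool
  unify Bool ~ Bool
let w : Int
p : f
\p._ : f -> f
\q._ : g -> Bool
  unify f -> f ~ g -> Bool
  unify f ~ g
  unify g ~ Bool
let r : Int
  unify Bool ~ Bool
t : i
\t._ : i -> i
\s._ : h -> i -> i
  unify h -> i -> i ~ Bool -> j
  unify h ~ Bool
  unify i -> i ~ j
_ _ : i -> i
let a : Bool
\b._ : k -> Bool
  unify i -> i ~ k -> Bool
  unify i ~ k
  unify k ~ Bool
  unify Bool -> Bool ~ Bool -> Bool
  unify Bool ~ Bool
  unify Bool ~ Bool
  unify b -> Bool ~ (Bool -> Bool) -> l
  unify b ~ Bool -> Bool
  unify Bool ~ l
_ _ : Bool

Answer: Bool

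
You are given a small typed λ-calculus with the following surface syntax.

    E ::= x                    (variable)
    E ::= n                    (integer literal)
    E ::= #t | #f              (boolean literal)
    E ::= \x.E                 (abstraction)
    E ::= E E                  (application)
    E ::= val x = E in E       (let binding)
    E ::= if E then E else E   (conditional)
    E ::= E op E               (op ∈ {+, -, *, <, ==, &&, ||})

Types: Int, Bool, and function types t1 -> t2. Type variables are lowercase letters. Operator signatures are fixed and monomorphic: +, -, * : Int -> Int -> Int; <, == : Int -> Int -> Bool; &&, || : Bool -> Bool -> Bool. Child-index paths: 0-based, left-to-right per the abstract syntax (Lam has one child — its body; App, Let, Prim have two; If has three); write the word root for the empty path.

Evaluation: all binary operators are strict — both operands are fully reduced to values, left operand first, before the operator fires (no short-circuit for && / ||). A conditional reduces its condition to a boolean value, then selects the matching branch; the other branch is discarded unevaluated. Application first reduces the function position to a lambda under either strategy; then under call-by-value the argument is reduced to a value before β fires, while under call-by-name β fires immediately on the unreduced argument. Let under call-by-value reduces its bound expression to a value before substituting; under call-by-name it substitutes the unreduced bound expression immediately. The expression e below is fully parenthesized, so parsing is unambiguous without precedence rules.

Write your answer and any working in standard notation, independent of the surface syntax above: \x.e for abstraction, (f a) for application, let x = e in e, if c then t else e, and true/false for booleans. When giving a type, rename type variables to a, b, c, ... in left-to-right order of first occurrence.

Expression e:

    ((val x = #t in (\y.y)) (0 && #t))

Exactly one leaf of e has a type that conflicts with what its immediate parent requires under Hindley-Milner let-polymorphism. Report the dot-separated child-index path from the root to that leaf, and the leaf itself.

Answer: 1.0 : 0

Derivation:
let x : Bool
y : a
\y._ : a -> a
  unify Int ~ Bool
  FAIL: mismatch Int ~ Bool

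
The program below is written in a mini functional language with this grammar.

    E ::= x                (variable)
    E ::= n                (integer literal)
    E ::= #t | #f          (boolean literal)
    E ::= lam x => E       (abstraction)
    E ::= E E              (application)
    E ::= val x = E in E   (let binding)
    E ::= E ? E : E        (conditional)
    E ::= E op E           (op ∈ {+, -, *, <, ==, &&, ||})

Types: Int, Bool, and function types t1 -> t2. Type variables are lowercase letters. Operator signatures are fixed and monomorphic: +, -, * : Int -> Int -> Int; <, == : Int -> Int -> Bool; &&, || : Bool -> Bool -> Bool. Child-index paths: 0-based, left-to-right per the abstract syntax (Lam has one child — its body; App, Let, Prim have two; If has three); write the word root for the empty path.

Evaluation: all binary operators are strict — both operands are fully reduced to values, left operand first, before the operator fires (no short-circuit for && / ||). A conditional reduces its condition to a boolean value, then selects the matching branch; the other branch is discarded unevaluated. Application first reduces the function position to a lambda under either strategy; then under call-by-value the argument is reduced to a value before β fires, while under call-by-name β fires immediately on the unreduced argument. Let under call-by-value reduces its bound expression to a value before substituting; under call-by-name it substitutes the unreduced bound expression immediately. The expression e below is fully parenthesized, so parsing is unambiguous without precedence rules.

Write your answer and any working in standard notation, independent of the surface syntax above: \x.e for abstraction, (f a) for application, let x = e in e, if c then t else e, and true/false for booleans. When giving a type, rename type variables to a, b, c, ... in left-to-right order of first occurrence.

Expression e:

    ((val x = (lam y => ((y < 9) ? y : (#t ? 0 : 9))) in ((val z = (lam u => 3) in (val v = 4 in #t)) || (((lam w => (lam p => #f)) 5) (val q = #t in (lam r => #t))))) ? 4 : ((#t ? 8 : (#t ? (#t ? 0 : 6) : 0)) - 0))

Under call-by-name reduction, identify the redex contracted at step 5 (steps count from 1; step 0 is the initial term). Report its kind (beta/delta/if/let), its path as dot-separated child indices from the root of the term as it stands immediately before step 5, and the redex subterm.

Answer: beta at 0.1 : ((\p.false) (let q = true in (\r.true)))

Derivation:
step 0: (if (let x = (\y.(if (y < 9) then y else (if true then 0 else 9))) in ((let z = (\u.3) in (let v = 4 in true)) || (((\w.(\p.false)) 5) (let q = true in (\r.true))))) then 4 else ((if true then 8 else (if true then (if true then 0 else 6) else 0)) - 0))
step 1: [let@0] (if ((let z = (\u.3) in (let v = 4 in true)) || (((\w.(\p.false)) 5) (let q = true in (\r.true)))) then 4 else ((if true then 8 else (if true then (if true then 0 else 6) else 0)) - 0))
step 2: [let@0.0] (if ((let v = 4 in true) || (((\w.(\p.false)) 5) (let q = true in (\r.true)))) then 4 else ((if true then 8 else (if true then (if true then 0 else 6) else 0)) - 0))
step 3: [let@0.0] (if (true || (((\w.(\p.false)) 5) (let q = true in (\r.true)))) then 4 else ((if true then 8 else (if true then (if true then 0 else 6) else 0)) - 0))
step 4: [beta@0.1.0] (if (true || ((\p.false) (let q = true in (\r.true)))) then 4 else ((if true then 8 else (if true then (if true then 0 else 6) else 0)) - 0))
step 5: [beta@0.1] (if (true || false) then 4 else ((if true then 8 else (if true then (if true then 0 else 6) else 0)) - 0))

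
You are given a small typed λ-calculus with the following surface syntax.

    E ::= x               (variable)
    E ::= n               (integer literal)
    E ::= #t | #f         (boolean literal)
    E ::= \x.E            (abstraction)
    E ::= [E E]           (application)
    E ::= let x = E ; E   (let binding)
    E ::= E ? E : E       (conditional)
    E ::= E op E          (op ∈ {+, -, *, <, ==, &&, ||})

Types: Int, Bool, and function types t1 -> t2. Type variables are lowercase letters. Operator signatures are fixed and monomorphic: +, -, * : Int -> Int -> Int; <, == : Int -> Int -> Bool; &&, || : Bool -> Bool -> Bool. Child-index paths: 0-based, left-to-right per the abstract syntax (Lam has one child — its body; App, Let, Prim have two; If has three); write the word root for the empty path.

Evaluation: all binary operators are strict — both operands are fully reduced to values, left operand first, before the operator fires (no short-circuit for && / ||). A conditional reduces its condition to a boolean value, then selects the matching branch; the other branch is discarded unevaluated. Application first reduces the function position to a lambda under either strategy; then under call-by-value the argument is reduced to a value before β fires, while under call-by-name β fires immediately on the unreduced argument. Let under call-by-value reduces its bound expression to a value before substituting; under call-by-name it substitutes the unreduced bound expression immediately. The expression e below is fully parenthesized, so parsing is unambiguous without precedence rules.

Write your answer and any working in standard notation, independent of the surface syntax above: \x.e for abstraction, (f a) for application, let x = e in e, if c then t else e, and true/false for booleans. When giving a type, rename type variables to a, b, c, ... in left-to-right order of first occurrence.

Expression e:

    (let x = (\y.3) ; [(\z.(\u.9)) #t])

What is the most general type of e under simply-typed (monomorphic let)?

Working:
\y._ : a -> Int
let x : a -> Int
\u._ : c -> Int
\z._ : b -> c -> Int
  unify b -> c -> Int ~ Bool -> d
  unify b ~ Bool
  unify c -> Int ~ d
_ _ : c -> Int

Answer: a -> Int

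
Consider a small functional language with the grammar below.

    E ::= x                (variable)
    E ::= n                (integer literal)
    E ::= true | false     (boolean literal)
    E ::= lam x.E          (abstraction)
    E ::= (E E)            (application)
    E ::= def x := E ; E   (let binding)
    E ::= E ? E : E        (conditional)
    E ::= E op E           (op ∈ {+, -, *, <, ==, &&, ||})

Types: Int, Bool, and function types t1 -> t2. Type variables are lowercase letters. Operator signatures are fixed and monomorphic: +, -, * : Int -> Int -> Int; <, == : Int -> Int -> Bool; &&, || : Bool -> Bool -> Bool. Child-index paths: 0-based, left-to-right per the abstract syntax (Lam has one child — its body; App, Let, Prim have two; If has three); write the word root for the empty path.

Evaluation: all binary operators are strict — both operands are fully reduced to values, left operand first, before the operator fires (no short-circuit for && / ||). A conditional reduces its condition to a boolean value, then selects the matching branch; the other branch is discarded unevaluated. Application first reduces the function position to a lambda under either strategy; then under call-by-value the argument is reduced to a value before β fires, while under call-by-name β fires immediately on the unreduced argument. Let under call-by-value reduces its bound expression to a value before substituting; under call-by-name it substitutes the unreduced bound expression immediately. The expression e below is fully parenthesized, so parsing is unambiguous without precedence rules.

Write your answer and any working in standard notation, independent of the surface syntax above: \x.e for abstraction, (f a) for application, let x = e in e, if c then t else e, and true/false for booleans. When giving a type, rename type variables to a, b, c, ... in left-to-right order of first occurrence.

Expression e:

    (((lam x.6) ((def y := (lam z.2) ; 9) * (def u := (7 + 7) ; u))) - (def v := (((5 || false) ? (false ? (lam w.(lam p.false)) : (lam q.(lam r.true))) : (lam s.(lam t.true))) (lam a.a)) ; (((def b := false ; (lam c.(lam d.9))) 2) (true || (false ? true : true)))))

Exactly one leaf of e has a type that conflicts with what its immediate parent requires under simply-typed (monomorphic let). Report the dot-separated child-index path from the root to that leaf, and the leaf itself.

Derivation:
\x._ : a -> Int
\z._ : b -> Int
let y : b -> Int
  unify Int ~ Int
  unify Int ~ Int
  unify Int ~ Int
let u : Int
u : Int
  unify Int ~ Int
  unify a -> Int ~ Int -> c
  unify a ~ Int
  unify Int ~ c
_ _ : Int
  unify Int ~ Int
  unify Int ~ Bool
  FAIL: mismatch Int ~ Bool

Answer: 1.0.0.0.0 : 5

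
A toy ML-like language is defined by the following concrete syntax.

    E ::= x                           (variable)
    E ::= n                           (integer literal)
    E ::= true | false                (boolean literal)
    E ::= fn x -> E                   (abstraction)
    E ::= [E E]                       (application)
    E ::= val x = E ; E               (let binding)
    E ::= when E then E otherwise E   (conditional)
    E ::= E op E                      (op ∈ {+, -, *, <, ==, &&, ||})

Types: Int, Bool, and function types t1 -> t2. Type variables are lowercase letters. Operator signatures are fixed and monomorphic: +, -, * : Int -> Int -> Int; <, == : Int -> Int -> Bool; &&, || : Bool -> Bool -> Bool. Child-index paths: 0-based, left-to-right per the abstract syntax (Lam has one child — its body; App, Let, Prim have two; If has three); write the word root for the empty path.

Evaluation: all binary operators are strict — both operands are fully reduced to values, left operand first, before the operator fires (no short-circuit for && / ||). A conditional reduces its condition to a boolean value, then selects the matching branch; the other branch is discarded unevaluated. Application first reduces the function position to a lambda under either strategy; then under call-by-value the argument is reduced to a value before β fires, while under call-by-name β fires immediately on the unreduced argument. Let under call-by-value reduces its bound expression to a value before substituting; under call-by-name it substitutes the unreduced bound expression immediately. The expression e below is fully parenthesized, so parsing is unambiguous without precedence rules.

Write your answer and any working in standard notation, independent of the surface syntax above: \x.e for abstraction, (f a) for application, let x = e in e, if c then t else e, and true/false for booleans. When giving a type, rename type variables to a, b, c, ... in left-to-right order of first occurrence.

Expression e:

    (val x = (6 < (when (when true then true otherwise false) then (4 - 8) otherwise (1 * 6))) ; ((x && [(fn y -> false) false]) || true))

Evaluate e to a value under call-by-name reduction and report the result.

Trace:
step 0: (let x = (6 < (if (if true then true else false) then (4 - 8) else (1 * 6))) in ((x && ((\y.false) false)) || true))
step 1: [let@root] (((6 < (if (if true then true else false) then (4 - 8) else (1 * 6))) && ((\y.false) false)) || true)
step 2: [if@0.0.1.0] (((6 < (if true then (4 - 8) else (1 * 6))) && ((\y.false) false)) || true)
step 3: [if@0.0.1] (((6 < (4 - 8)) && ((\y.false) false)) || true)
step 4: [delta@0.0.1] (((6 < -4) && ((\y.false) false)) || true)
step 5: [delta@0.0] ((false && ((\y.false) false)) || true)
step 6: [beta@0.1] ((false && false) || true)
step 7: [delta@0] (false || true)
step 8: [delta@root] true

Answer: true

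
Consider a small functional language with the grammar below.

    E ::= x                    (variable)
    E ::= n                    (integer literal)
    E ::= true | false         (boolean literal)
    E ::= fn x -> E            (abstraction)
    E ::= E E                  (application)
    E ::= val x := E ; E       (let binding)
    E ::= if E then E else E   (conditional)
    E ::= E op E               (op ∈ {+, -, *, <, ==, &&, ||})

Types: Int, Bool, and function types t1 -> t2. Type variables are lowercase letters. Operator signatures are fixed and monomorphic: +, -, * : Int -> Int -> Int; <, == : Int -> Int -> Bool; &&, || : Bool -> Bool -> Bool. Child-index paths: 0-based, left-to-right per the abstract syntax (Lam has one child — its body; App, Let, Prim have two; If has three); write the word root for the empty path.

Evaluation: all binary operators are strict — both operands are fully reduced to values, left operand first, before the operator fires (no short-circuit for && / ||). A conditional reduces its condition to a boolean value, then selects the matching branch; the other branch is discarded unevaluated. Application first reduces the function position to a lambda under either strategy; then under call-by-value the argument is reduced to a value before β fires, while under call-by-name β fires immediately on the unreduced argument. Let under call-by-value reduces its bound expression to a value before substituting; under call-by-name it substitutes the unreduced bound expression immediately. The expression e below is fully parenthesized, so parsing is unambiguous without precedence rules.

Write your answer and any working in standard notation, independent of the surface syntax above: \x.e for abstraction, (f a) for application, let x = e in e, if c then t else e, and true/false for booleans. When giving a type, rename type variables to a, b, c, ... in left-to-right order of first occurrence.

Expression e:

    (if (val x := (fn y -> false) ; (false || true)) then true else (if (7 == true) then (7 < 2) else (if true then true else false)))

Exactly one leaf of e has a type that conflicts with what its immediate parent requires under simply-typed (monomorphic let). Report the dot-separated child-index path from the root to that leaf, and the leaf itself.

Derivation:
\y._ : a -> Bool
let x : a -> Bool
  unify Bool ~ Bool
  unify Bool ~ Bool
  unify Bool ~ Bool
  unify Int ~ Int
  unify Bool ~ Int
  FAIL: mismatch Bool ~ Int

Answer: 2.0.1 : true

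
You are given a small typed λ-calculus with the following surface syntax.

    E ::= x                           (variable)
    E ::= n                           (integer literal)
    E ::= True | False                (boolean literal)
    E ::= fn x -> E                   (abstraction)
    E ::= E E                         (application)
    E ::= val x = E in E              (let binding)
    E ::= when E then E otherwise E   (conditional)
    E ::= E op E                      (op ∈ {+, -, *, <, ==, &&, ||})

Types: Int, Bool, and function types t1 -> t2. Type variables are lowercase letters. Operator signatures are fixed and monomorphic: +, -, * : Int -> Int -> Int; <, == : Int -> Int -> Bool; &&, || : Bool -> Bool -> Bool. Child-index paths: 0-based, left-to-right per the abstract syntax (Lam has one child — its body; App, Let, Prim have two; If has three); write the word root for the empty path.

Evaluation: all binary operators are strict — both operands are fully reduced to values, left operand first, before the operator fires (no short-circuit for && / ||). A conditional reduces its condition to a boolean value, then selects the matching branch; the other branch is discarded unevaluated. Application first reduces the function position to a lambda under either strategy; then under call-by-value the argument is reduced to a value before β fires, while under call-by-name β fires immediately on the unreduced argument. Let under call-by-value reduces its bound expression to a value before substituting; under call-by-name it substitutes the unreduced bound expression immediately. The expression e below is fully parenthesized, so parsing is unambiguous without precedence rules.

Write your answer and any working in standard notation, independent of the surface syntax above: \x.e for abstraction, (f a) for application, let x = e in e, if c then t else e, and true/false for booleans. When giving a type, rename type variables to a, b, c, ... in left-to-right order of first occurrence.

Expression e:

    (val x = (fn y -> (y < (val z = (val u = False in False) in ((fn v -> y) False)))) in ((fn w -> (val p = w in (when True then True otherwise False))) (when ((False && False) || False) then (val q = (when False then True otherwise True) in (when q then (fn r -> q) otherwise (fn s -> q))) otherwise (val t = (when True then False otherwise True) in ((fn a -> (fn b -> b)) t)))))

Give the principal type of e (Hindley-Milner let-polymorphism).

Trace:
y : a
  unify a ~ Int
let u : Bool
let z : Bool
y : Int
\v._ : b -> Int
  unify b -> Int ~ Bool -> c
  unify b ~ Bool
  unify Int ~ c
_ _ : Int
  unify Int ~ Int
\y._ : Int -> Bool
let x : Int -> Bool
w : d
let p : d
  unify Bool ~ Bool
  unify Bool ~ Bool
\w._ : d -> Bool
  unify Bool ~ Bool
  unify Bool ~ Bool
  unify Bool ~ Bool
  unify Bool ~ Bool
  unify Bool ~ Bool
  unify Bool ~ Bool
  unify Bool ~ Bool
let q : Bool
q : Bool
  unify Bool ~ Bool
q : Bool
\r._ : e -> Bool
q : Bool
\s._ : f -> Bool
  unify e -> Bool ~ f -> Bool
  unify e ~ f
  unify Bool ~ Bool
  unify Bool ~ Bool
  unify Bool ~ Bool
let t : Bool
b : h
\b._ : h -> h
\a._ : g -> h -> h
t : Bool
  unify g -> h -> h ~ Bool -> i
  unify g ~ Bool
  unify h -> h ~ i
_ _ : h -> h
  unify f -> Bool ~ h -> h
  unify f ~ h
  unify Bool ~ h
  unify d -> Bool ~ (Bool -> Bool) -> j
  unify d ~ Bool -> Bool
  unify Bool ~ j
_ _ : Bool

Answer: Bool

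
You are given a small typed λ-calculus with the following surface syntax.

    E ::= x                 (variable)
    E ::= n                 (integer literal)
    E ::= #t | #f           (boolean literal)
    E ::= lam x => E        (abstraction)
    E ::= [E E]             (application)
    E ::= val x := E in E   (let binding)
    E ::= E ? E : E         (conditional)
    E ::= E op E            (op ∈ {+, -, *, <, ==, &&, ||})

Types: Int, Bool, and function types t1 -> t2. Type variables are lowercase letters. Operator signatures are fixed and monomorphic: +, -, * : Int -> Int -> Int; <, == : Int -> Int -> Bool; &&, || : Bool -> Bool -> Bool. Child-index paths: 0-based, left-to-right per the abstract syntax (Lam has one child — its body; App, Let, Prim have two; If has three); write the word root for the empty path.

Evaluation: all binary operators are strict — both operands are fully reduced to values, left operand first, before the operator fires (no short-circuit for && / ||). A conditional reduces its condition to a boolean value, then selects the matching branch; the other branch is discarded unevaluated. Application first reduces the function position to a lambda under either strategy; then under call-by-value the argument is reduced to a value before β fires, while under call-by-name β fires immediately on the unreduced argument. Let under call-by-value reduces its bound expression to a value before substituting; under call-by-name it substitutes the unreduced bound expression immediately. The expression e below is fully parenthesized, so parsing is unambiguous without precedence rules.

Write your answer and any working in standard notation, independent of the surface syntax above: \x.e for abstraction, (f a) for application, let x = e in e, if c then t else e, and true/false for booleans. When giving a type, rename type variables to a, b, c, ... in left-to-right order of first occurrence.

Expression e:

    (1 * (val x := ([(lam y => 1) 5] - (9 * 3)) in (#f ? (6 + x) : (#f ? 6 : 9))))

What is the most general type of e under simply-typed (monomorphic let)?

Trace:
  unify Int ~ Int
\y._ : a -> Int
  unify a -> Int ~ Int -> b
  unify a ~ Int
  unify Int ~ b
_ _ : Int
  unify Int ~ Int
  unify Int ~ Int
  unify Int ~ Int
  unify Int ~ Int
let x : Int
  unify Bool ~ Bool
  unify Int ~ Int
x : Int
  unify Int ~ Int
  unify Bool ~ Bool
  unify Int ~ Int
  unify Int ~ Int
  unify Int ~ Int

Answer: Int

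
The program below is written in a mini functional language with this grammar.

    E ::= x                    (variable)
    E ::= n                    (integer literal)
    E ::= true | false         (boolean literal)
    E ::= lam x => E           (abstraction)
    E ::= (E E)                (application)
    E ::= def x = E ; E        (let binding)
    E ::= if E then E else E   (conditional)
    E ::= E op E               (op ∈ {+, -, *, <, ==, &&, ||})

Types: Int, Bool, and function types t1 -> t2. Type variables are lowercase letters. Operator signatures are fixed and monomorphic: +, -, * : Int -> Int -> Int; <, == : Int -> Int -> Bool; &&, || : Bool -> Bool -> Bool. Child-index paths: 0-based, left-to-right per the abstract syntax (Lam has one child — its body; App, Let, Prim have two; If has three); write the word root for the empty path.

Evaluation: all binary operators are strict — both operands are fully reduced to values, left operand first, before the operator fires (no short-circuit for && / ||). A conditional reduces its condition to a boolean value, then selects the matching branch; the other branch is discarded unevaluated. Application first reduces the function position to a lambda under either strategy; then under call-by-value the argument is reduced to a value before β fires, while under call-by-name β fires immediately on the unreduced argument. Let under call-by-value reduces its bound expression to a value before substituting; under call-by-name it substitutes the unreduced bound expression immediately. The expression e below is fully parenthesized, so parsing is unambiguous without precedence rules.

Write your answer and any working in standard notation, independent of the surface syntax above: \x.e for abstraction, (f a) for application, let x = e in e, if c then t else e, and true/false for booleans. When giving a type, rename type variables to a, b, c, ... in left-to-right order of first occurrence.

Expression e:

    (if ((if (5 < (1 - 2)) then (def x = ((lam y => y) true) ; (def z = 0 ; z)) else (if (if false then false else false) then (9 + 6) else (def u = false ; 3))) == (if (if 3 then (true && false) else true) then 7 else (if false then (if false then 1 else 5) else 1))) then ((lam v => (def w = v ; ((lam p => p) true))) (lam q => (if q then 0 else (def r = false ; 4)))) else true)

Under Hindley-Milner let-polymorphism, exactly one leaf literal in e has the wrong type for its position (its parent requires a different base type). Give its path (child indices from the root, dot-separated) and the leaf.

Derivation:
  unify Int ~ Int
  unify Int ~ Int
  unify Int ~ Int
  unify Int ~ Int
  unify Bool ~ Bool
y : a
\y._ : a -> a
  unify a -> a ~ Bool -> b
  unify a ~ Bool
  unify Bool ~ b
_ _ : Bool
let x : Bool
let z : Int
z : Int
  unify Bool ~ Bool
  unify Bool ~ Bool
  unify Bool ~ Bool
  unify Int ~ Int
  unify Int ~ Int
let u : Bool
  unify Int ~ Int
  unify Int ~ Int
  unify Int ~ Int
  unify Int ~ Bool
  FAIL: mismatch Int ~ Bool

Answer: 0.1.0.0 : 3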